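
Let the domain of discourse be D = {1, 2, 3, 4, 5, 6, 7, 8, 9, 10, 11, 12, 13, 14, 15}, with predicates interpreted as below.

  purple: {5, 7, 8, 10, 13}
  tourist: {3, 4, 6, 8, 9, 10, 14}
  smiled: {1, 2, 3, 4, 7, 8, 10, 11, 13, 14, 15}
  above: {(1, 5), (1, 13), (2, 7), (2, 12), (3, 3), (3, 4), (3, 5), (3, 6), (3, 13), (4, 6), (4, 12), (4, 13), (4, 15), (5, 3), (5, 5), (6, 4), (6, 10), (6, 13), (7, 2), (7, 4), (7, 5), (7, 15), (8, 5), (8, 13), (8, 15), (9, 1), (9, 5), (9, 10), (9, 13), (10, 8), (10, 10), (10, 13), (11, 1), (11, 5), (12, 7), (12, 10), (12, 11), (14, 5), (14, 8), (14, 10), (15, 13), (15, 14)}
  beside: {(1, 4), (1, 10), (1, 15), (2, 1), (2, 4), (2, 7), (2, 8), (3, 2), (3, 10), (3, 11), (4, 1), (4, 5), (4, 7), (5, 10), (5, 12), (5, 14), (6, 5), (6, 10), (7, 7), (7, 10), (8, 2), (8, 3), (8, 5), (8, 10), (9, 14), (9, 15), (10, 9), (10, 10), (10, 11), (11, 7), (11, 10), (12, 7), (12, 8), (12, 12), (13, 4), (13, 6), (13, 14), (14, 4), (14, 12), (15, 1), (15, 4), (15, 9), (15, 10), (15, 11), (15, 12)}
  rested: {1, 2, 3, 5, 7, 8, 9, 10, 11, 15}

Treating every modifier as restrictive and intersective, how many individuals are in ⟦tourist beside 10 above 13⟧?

4

⟦beside 10⟧ = {x : ⟨x, 10⟩ ∈ ⟦beside⟧} = {1, 3, 5, 6, 7, 8, 10, 11, 15}
⟦above 13⟧ = {x : ⟨x, 13⟩ ∈ ⟦above⟧} = {1, 3, 4, 6, 8, 9, 10, 15}
⟦tourist⟧ = {3, 4, 6, 8, 9, 10, 14}
… ∩ ⟦beside 10⟧ = {3, 4, 6, 8, 9, 10, 14} ∩ {1, 3, 5, 6, 7, 8, 10, 11, 15} = {3, 6, 8, 10}
… ∩ ⟦above 13⟧ = {3, 6, 8, 10} ∩ {1, 3, 4, 6, 8, 9, 10, 15} = {3, 6, 8, 10}
⟦tourist beside 10 above 13⟧ = {3, 6, 8, 10}, so the cardinality is 4.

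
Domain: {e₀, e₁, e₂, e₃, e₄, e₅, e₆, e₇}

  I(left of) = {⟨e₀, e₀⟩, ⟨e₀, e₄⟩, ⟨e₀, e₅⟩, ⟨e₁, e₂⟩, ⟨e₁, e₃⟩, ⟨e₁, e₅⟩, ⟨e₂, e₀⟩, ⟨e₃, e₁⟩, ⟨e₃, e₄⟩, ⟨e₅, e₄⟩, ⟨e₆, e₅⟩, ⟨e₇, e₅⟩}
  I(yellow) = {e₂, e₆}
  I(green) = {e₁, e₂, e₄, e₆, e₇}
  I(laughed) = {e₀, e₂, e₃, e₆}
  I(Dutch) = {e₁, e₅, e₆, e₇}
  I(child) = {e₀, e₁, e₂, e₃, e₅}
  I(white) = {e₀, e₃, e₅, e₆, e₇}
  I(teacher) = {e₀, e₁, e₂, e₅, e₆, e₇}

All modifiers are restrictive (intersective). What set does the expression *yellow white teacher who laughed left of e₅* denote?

{e₆}

⟦who laughed⟧ = ⟦laughed⟧ = {e₀, e₂, e₃, e₆}
⟦left of e₅⟧ = {x : ⟨x, e₅⟩ ∈ ⟦left of⟧} = {e₀, e₁, e₆, e₇}
⟦teacher⟧ = {e₀, e₁, e₂, e₅, e₆, e₇}
… ∩ ⟦who laughed⟧ = {e₀, e₁, e₂, e₅, e₆, e₇} ∩ {e₀, e₂, e₃, e₆} = {e₀, e₂, e₆}
… ∩ ⟦left of e₅⟧ = {e₀, e₂, e₆} ∩ {e₀, e₁, e₆, e₇} = {e₀, e₆}
… ∩ ⟦yellow⟧ = {e₀, e₆} ∩ {e₂, e₆} = {e₆}
… ∩ ⟦white⟧ = {e₆} ∩ {e₀, e₃, e₅, e₆, e₇} = {e₆}
So ⟦yellow white teacher who laughed left of e₅⟧ = {e₆}.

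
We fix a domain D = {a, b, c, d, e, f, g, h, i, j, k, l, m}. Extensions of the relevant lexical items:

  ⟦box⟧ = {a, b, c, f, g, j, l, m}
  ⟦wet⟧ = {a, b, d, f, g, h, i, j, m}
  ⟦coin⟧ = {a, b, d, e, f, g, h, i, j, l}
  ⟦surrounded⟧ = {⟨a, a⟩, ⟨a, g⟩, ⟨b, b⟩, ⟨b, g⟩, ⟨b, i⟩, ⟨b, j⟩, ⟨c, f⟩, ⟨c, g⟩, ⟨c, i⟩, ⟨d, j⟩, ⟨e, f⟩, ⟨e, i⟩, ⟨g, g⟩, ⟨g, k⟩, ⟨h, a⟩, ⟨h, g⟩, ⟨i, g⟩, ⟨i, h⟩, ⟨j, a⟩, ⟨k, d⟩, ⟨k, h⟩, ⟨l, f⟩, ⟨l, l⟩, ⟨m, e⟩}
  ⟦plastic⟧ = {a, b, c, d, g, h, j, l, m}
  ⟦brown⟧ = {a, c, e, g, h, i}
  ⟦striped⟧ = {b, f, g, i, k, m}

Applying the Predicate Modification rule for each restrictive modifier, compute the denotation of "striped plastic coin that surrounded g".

{b, g}

⟦that surrounded g⟧ = {x : ⟨x, g⟩ ∈ ⟦surrounded⟧} = {a, b, c, g, h, i}
⟦coin⟧ = {a, b, d, e, f, g, h, i, j, l}
… ∩ ⟦that surrounded g⟧ = {a, b, d, e, f, g, h, i, j, l} ∩ {a, b, c, g, h, i} = {a, b, g, h, i}
… ∩ ⟦striped⟧ = {a, b, g, h, i} ∩ {b, f, g, i, k, m} = {b, g, i}
… ∩ ⟦plastic⟧ = {b, g, i} ∩ {a, b, c, d, g, h, j, l, m} = {b, g}
So ⟦striped plastic coin that surrounded g⟧ = {b, g}.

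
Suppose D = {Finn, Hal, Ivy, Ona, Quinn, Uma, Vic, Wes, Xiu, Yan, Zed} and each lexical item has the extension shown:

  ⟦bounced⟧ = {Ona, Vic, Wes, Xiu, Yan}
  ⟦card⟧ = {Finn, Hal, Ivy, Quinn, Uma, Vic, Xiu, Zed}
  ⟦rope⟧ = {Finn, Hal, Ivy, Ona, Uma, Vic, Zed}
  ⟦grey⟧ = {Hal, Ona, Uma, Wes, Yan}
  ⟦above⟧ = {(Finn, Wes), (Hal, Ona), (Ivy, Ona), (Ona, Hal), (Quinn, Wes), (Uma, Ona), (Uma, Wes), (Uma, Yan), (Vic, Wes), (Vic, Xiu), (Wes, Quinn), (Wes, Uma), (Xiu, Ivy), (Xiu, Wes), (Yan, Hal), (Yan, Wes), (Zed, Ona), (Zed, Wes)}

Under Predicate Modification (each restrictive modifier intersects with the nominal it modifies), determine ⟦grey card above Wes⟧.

{Uma}

⟦above Wes⟧ = {x : ⟨x, Wes⟩ ∈ ⟦above⟧} = {Finn, Quinn, Uma, Vic, Xiu, Yan, Zed}
⟦card⟧ = {Finn, Hal, Ivy, Quinn, Uma, Vic, Xiu, Zed}
… ∩ ⟦above Wes⟧ = {Finn, Hal, Ivy, Quinn, Uma, Vic, Xiu, Zed} ∩ {Finn, Quinn, Uma, Vic, Xiu, Yan, Zed} = {Finn, Quinn, Uma, Vic, Xiu, Zed}
… ∩ ⟦grey⟧ = {Finn, Quinn, Uma, Vic, Xiu, Zed} ∩ {Hal, Ona, Uma, Wes, Yan} = {Uma}
So ⟦grey card above Wes⟧ = {Uma}.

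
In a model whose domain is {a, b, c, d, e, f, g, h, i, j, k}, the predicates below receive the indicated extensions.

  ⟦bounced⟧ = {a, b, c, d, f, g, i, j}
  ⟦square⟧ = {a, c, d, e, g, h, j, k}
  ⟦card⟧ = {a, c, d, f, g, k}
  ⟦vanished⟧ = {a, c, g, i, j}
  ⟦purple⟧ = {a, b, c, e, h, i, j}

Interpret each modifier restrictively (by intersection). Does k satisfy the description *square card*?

⟦card⟧ = {a, c, d, f, g, k}
… ∩ ⟦square⟧ = {a, c, d, f, g, k} ∩ {a, c, d, e, g, h, j, k} = {a, c, d, g, k}
⟦square card⟧ = {a, c, d, g, k}; k ∈ this set.

yes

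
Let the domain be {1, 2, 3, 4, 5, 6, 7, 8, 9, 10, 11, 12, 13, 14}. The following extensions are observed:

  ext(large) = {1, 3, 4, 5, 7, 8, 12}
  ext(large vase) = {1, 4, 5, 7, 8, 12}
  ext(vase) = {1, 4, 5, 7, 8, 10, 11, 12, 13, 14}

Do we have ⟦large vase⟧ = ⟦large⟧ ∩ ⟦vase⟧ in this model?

⟦large⟧ ∩ ⟦vase⟧ = {1, 3, 4, 5, 7, 8, 12} ∩ {1, 4, 5, 7, 8, 10, 11, 12, 13, 14} = {1, 4, 5, 7, 8, 12}
Observed ⟦large vase⟧ = {1, 4, 5, 7, 8, 12}.
These coincide, so the modifier is intersective here.

yes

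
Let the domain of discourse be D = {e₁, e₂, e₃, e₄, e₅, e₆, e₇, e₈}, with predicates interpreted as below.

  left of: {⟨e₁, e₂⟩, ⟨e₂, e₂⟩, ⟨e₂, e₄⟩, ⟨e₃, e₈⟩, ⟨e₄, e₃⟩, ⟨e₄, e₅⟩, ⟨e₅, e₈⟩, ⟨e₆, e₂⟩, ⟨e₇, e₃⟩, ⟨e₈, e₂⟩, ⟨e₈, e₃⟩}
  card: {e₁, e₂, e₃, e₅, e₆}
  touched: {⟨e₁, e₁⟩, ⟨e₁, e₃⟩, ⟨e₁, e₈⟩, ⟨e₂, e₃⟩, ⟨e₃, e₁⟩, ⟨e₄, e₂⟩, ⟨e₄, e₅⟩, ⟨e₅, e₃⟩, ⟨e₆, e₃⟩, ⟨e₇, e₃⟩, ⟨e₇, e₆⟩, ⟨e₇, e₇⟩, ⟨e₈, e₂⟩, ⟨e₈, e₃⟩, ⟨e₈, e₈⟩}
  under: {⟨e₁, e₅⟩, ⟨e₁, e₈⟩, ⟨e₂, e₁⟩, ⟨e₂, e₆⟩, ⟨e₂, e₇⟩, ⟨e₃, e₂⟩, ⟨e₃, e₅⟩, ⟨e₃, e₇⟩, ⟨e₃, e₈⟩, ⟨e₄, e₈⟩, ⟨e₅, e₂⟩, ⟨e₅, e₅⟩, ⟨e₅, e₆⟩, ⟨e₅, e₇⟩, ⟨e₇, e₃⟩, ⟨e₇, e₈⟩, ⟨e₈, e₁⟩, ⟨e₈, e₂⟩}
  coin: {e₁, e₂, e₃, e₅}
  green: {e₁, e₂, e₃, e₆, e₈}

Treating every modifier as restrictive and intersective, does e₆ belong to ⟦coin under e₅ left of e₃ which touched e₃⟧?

no

⟦under e₅⟧ = {x : ⟨x, e₅⟩ ∈ ⟦under⟧} = {e₁, e₃, e₅}
⟦left of e₃⟧ = {x : ⟨x, e₃⟩ ∈ ⟦left of⟧} = {e₄, e₇, e₈}
⟦which touched e₃⟧ = {x : ⟨x, e₃⟩ ∈ ⟦touched⟧} = {e₁, e₂, e₅, e₆, e₇, e₈}
⟦coin⟧ = {e₁, e₂, e₃, e₅}
… ∩ ⟦under e₅⟧ = {e₁, e₂, e₃, e₅} ∩ {e₁, e₃, e₅} = {e₁, e₃, e₅}
… ∩ ⟦left of e₃⟧ = {e₁, e₃, e₅} ∩ {e₄, e₇, e₈} = ∅
… ∩ ⟦which touched e₃⟧ = ∅ ∩ {e₁, e₂, e₅, e₆, e₇, e₈} = ∅
⟦coin under e₅ left of e₃ which touched e₃⟧ = ∅; e₆ ∉ this set.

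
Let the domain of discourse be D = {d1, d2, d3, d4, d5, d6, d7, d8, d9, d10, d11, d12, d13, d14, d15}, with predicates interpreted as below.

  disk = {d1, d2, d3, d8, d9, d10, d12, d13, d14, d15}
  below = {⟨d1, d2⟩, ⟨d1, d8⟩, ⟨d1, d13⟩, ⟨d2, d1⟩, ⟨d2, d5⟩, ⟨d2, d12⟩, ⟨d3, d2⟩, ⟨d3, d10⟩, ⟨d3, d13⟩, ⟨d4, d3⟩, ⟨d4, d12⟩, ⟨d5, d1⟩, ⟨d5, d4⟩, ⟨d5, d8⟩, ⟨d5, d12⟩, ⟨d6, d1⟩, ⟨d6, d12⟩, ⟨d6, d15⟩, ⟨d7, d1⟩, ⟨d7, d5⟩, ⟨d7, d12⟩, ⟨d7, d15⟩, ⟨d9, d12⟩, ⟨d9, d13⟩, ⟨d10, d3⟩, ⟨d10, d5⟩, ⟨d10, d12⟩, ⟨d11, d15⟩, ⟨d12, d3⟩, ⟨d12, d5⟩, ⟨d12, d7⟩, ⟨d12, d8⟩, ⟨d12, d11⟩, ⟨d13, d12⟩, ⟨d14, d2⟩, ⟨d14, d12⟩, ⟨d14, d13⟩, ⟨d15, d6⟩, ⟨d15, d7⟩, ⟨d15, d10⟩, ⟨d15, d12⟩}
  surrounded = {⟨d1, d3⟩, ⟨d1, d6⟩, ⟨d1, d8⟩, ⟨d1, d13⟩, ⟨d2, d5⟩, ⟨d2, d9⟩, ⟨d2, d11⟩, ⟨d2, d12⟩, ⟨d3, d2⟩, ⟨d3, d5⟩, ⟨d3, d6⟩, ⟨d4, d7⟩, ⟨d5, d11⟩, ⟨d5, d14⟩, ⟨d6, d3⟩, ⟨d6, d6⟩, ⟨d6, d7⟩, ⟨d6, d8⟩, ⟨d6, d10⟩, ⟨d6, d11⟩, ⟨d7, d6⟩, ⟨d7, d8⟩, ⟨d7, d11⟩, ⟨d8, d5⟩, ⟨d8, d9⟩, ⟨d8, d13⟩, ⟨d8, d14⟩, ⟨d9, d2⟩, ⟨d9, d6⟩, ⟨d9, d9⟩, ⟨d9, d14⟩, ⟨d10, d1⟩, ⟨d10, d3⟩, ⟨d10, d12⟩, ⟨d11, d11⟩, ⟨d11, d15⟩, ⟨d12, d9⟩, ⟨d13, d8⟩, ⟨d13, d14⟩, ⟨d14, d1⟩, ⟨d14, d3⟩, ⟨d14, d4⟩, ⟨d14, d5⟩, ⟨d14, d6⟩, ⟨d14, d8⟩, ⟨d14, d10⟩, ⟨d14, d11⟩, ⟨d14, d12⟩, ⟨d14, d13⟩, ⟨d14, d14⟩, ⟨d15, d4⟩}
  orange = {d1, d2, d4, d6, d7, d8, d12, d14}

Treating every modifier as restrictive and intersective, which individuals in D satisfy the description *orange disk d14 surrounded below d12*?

{d14}

⟦d14 surrounded⟧ = {x : ⟨d14, x⟩ ∈ ⟦surrounded⟧} = {d1, d3, d4, d5, d6, d8, d10, d11, d12, d13, d14}
⟦below d12⟧ = {x : ⟨x, d12⟩ ∈ ⟦below⟧} = {d2, d4, d5, d6, d7, d9, d10, d13, d14, d15}
⟦disk⟧ = {d1, d2, d3, d8, d9, d10, d12, d13, d14, d15}
… ∩ ⟦d14 surrounded⟧ = {d1, d2, d3, d8, d9, d10, d12, d13, d14, d15} ∩ {d1, d3, d4, d5, d6, d8, d10, d11, d12, d13, d14} = {d1, d3, d8, d10, d12, d13, d14}
… ∩ ⟦below d12⟧ = {d1, d3, d8, d10, d12, d13, d14} ∩ {d2, d4, d5, d6, d7, d9, d10, d13, d14, d15} = {d10, d13, d14}
… ∩ ⟦orange⟧ = {d10, d13, d14} ∩ {d1, d2, d4, d6, d7, d8, d12, d14} = {d14}
So ⟦orange disk d14 surrounded below d12⟧ = {d14}.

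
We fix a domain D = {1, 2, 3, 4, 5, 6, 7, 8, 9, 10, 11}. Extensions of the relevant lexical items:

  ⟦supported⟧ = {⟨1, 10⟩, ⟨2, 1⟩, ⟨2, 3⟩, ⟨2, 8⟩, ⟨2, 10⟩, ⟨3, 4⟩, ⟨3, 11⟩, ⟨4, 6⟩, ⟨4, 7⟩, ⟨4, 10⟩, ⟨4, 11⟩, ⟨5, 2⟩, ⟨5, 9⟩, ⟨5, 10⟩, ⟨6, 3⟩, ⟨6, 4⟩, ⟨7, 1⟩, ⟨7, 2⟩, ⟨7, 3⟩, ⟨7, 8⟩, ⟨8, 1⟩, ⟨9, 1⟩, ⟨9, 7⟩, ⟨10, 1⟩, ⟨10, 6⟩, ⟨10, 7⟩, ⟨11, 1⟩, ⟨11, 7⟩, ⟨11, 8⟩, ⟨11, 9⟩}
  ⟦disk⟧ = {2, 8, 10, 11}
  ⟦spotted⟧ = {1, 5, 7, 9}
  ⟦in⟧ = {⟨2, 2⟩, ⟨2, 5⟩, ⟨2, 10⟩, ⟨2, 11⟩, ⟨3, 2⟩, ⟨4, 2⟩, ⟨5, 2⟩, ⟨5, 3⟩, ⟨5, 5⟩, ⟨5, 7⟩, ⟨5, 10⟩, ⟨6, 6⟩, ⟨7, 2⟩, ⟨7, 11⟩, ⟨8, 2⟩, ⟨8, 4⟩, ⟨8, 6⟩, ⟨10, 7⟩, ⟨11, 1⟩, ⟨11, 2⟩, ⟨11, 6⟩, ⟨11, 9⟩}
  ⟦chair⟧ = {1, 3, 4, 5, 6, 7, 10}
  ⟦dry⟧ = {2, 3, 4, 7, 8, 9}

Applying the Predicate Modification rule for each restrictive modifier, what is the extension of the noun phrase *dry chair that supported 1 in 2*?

⟦that supported 1⟧ = {x : ⟨x, 1⟩ ∈ ⟦supported⟧} = {2, 7, 8, 9, 10, 11}
⟦in 2⟧ = {x : ⟨x, 2⟩ ∈ ⟦in⟧} = {2, 3, 4, 5, 7, 8, 11}
⟦chair⟧ = {1, 3, 4, 5, 6, 7, 10}
… ∩ ⟦that supported 1⟧ = {1, 3, 4, 5, 6, 7, 10} ∩ {2, 7, 8, 9, 10, 11} = {7, 10}
… ∩ ⟦in 2⟧ = {7, 10} ∩ {2, 3, 4, 5, 7, 8, 11} = {7}
… ∩ ⟦dry⟧ = {7} ∩ {2, 3, 4, 7, 8, 9} = {7}
So ⟦dry chair that supported 1 in 2⟧ = {7}.

{7}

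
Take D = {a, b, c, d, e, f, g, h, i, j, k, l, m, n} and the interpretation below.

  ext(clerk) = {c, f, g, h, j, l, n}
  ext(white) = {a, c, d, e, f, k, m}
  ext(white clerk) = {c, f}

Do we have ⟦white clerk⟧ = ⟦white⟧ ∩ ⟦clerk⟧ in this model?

⟦white⟧ ∩ ⟦clerk⟧ = {a, c, d, e, f, k, m} ∩ {c, f, g, h, j, l, n} = {c, f}
Observed ⟦white clerk⟧ = {c, f}.
These coincide, so the modifier is intersective here.

yes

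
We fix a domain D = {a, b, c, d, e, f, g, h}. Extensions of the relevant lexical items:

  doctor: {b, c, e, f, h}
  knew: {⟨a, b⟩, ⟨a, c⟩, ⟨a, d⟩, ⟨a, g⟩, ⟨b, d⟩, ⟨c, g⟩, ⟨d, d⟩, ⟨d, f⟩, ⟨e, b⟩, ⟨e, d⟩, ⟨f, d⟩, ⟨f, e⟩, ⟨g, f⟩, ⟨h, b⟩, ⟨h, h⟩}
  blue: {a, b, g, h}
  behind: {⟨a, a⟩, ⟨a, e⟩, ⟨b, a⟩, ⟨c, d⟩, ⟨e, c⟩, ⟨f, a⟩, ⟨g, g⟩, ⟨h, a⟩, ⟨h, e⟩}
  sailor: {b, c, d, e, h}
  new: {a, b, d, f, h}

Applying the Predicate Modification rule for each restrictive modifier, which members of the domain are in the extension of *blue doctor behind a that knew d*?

⟦behind a⟧ = {x : ⟨x, a⟩ ∈ ⟦behind⟧} = {a, b, f, h}
⟦that knew d⟧ = {x : ⟨x, d⟩ ∈ ⟦knew⟧} = {a, b, d, e, f}
⟦doctor⟧ = {b, c, e, f, h}
… ∩ ⟦behind a⟧ = {b, c, e, f, h} ∩ {a, b, f, h} = {b, f, h}
… ∩ ⟦that knew d⟧ = {b, f, h} ∩ {a, b, d, e, f} = {b, f}
… ∩ ⟦blue⟧ = {b, f} ∩ {a, b, g, h} = {b}
So ⟦blue doctor behind a that knew d⟧ = {b}.

{b}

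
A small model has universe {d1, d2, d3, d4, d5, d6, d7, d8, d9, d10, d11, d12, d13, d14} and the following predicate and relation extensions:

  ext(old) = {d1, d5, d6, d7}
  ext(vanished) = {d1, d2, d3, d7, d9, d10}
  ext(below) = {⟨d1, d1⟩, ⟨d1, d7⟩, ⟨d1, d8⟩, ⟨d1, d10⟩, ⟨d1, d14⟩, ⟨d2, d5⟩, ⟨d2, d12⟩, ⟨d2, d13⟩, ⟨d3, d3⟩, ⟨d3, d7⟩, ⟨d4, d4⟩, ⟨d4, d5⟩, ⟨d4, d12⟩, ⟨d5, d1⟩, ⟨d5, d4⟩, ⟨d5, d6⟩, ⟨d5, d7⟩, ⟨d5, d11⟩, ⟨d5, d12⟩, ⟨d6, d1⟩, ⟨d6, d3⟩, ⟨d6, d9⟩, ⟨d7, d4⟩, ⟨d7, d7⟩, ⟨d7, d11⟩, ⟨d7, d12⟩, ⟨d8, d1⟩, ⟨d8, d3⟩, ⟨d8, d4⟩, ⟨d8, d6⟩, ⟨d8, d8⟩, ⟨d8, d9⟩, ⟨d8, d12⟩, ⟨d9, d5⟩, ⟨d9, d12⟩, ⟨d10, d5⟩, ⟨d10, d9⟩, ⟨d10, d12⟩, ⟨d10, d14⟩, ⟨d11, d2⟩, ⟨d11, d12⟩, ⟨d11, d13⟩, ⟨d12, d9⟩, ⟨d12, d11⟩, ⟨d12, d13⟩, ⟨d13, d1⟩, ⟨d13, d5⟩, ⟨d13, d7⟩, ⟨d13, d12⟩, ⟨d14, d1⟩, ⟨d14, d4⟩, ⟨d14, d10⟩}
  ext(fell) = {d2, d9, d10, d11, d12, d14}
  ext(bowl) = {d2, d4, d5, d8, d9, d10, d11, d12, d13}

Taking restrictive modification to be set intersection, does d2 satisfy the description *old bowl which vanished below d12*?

⟦which vanished⟧ = ⟦vanished⟧ = {d1, d2, d3, d7, d9, d10}
⟦below d12⟧ = {x : ⟨x, d12⟩ ∈ ⟦below⟧} = {d2, d4, d5, d7, d8, d9, d10, d11, d13}
⟦bowl⟧ = {d2, d4, d5, d8, d9, d10, d11, d12, d13}
… ∩ ⟦which vanished⟧ = {d2, d4, d5, d8, d9, d10, d11, d12, d13} ∩ {d1, d2, d3, d7, d9, d10} = {d2, d9, d10}
… ∩ ⟦below d12⟧ = {d2, d9, d10} ∩ {d2, d4, d5, d7, d8, d9, d10, d11, d13} = {d2, d9, d10}
… ∩ ⟦old⟧ = {d2, d9, d10} ∩ {d1, d5, d6, d7} = ∅
⟦old bowl which vanished below d12⟧ = ∅; d2 ∉ this set.

no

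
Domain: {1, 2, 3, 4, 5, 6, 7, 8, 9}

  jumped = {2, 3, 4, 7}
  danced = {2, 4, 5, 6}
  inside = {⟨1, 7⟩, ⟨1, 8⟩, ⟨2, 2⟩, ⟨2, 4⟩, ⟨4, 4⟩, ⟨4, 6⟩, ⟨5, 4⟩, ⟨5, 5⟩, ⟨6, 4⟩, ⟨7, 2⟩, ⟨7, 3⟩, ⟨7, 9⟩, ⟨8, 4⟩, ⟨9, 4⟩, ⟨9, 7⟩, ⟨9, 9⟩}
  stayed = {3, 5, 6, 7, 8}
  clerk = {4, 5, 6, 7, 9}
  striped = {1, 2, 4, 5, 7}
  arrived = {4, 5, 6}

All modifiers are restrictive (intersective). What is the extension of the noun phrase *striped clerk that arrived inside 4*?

{4, 5}

⟦that arrived⟧ = ⟦arrived⟧ = {4, 5, 6}
⟦inside 4⟧ = {x : ⟨x, 4⟩ ∈ ⟦inside⟧} = {2, 4, 5, 6, 8, 9}
⟦clerk⟧ = {4, 5, 6, 7, 9}
… ∩ ⟦that arrived⟧ = {4, 5, 6, 7, 9} ∩ {4, 5, 6} = {4, 5, 6}
… ∩ ⟦inside 4⟧ = {4, 5, 6} ∩ {2, 4, 5, 6, 8, 9} = {4, 5, 6}
… ∩ ⟦striped⟧ = {4, 5, 6} ∩ {1, 2, 4, 5, 7} = {4, 5}
So ⟦striped clerk that arrived inside 4⟧ = {4, 5}.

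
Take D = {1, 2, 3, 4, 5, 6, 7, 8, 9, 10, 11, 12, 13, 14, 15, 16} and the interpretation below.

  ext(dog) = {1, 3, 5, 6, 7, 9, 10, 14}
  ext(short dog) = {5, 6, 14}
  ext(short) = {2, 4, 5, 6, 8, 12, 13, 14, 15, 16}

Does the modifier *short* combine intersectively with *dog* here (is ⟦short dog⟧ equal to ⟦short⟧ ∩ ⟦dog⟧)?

yes

⟦short⟧ ∩ ⟦dog⟧ = {2, 4, 5, 6, 8, 12, 13, 14, 15, 16} ∩ {1, 3, 5, 6, 7, 9, 10, 14} = {5, 6, 14}
Observed ⟦short dog⟧ = {5, 6, 14}.
These coincide, so the modifier is intersective here.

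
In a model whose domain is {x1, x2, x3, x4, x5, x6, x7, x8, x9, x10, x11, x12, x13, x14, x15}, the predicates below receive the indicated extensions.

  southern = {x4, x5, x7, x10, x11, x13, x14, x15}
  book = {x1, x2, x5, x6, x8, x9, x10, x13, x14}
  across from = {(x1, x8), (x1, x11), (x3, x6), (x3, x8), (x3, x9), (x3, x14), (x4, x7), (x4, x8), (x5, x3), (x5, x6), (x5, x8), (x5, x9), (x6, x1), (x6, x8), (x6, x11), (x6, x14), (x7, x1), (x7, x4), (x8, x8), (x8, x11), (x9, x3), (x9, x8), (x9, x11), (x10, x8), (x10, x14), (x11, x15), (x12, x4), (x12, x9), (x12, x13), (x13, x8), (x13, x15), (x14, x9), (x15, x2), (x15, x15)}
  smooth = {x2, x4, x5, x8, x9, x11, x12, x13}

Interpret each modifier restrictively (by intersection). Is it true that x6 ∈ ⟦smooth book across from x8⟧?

no

⟦across from x8⟧ = {x : ⟨x, x8⟩ ∈ ⟦across from⟧} = {x1, x3, x4, x5, x6, x8, x9, x10, x13}
⟦book⟧ = {x1, x2, x5, x6, x8, x9, x10, x13, x14}
… ∩ ⟦across from x8⟧ = {x1, x2, x5, x6, x8, x9, x10, x13, x14} ∩ {x1, x3, x4, x5, x6, x8, x9, x10, x13} = {x1, x5, x6, x8, x9, x10, x13}
… ∩ ⟦smooth⟧ = {x1, x5, x6, x8, x9, x10, x13} ∩ {x2, x4, x5, x8, x9, x11, x12, x13} = {x5, x8, x9, x13}
⟦smooth book across from x8⟧ = {x5, x8, x9, x13}; x6 ∉ this set.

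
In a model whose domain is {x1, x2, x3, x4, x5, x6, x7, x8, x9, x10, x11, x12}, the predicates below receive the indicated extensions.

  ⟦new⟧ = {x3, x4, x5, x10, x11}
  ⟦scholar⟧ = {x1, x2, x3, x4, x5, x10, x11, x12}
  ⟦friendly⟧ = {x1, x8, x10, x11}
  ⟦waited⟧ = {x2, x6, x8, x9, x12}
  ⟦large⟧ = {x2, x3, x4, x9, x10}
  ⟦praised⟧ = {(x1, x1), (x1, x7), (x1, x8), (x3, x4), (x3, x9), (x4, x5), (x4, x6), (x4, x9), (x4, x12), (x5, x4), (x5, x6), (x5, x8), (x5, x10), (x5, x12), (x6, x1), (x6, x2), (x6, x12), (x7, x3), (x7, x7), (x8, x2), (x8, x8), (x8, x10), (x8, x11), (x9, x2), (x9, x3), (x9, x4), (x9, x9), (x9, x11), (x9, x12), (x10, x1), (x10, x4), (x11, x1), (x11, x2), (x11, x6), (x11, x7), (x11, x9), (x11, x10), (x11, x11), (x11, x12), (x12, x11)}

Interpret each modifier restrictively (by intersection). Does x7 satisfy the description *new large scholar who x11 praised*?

no

⟦who x11 praised⟧ = {x : ⟨x11, x⟩ ∈ ⟦praised⟧} = {x1, x2, x6, x7, x9, x10, x11, x12}
⟦scholar⟧ = {x1, x2, x3, x4, x5, x10, x11, x12}
… ∩ ⟦who x11 praised⟧ = {x1, x2, x3, x4, x5, x10, x11, x12} ∩ {x1, x2, x6, x7, x9, x10, x11, x12} = {x1, x2, x10, x11, x12}
… ∩ ⟦new⟧ = {x1, x2, x10, x11, x12} ∩ {x3, x4, x5, x10, x11} = {x10, x11}
… ∩ ⟦large⟧ = {x10, x11} ∩ {x2, x3, x4, x9, x10} = {x10}
⟦new large scholar who x11 praised⟧ = {x10}; x7 ∉ this set.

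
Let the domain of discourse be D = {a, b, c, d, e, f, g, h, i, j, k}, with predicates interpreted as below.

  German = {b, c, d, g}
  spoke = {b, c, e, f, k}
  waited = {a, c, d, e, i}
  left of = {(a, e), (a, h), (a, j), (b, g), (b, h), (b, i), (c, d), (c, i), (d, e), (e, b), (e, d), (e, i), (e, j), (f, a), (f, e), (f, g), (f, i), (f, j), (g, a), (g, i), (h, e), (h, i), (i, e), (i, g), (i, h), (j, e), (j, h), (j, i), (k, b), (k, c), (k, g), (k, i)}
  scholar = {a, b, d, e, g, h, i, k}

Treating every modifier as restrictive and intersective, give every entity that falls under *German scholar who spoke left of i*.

⟦who spoke⟧ = ⟦spoke⟧ = {b, c, e, f, k}
⟦left of i⟧ = {x : ⟨x, i⟩ ∈ ⟦left of⟧} = {b, c, e, f, g, h, j, k}
⟦scholar⟧ = {a, b, d, e, g, h, i, k}
… ∩ ⟦who spoke⟧ = {a, b, d, e, g, h, i, k} ∩ {b, c, e, f, k} = {b, e, k}
… ∩ ⟦left of i⟧ = {b, e, k} ∩ {b, c, e, f, g, h, j, k} = {b, e, k}
… ∩ ⟦German⟧ = {b, e, k} ∩ {b, c, d, g} = {b}
So ⟦German scholar who spoke left of i⟧ = {b}.

{b}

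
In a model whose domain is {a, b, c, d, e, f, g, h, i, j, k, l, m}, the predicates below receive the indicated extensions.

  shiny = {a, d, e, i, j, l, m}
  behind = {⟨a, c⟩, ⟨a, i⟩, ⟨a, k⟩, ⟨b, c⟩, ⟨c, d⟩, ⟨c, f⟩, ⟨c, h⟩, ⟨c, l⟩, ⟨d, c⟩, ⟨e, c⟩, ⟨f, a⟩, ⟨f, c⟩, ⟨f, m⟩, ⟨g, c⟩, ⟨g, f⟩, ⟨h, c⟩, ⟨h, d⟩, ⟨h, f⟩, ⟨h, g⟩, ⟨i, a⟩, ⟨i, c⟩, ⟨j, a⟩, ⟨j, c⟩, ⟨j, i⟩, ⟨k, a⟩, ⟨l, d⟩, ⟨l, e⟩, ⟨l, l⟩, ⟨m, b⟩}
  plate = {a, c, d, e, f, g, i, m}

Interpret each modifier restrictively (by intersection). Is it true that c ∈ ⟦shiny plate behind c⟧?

no

⟦behind c⟧ = {x : ⟨x, c⟩ ∈ ⟦behind⟧} = {a, b, d, e, f, g, h, i, j}
⟦plate⟧ = {a, c, d, e, f, g, i, m}
… ∩ ⟦behind c⟧ = {a, c, d, e, f, g, i, m} ∩ {a, b, d, e, f, g, h, i, j} = {a, d, e, f, g, i}
… ∩ ⟦shiny⟧ = {a, d, e, f, g, i} ∩ {a, d, e, i, j, l, m} = {a, d, e, i}
⟦shiny plate behind c⟧ = {a, d, e, i}; c ∉ this set.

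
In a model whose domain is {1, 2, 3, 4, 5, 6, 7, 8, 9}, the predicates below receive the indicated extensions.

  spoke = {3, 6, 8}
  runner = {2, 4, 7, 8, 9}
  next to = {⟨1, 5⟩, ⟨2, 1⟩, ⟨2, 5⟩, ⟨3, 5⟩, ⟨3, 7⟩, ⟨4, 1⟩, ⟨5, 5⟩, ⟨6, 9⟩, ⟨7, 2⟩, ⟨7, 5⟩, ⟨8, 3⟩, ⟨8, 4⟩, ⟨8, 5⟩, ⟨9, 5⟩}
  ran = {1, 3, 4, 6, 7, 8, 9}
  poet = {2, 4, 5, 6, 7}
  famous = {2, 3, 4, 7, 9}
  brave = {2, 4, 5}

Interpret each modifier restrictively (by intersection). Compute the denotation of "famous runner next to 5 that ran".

⟦next to 5⟧ = {x : ⟨x, 5⟩ ∈ ⟦next to⟧} = {1, 2, 3, 5, 7, 8, 9}
⟦that ran⟧ = ⟦ran⟧ = {1, 3, 4, 6, 7, 8, 9}
⟦runner⟧ = {2, 4, 7, 8, 9}
… ∩ ⟦next to 5⟧ = {2, 4, 7, 8, 9} ∩ {1, 2, 3, 5, 7, 8, 9} = {2, 7, 8, 9}
… ∩ ⟦that ran⟧ = {2, 7, 8, 9} ∩ {1, 3, 4, 6, 7, 8, 9} = {7, 8, 9}
… ∩ ⟦famous⟧ = {7, 8, 9} ∩ {2, 3, 4, 7, 9} = {7, 9}
So ⟦famous runner next to 5 that ran⟧ = {7, 9}.

{7, 9}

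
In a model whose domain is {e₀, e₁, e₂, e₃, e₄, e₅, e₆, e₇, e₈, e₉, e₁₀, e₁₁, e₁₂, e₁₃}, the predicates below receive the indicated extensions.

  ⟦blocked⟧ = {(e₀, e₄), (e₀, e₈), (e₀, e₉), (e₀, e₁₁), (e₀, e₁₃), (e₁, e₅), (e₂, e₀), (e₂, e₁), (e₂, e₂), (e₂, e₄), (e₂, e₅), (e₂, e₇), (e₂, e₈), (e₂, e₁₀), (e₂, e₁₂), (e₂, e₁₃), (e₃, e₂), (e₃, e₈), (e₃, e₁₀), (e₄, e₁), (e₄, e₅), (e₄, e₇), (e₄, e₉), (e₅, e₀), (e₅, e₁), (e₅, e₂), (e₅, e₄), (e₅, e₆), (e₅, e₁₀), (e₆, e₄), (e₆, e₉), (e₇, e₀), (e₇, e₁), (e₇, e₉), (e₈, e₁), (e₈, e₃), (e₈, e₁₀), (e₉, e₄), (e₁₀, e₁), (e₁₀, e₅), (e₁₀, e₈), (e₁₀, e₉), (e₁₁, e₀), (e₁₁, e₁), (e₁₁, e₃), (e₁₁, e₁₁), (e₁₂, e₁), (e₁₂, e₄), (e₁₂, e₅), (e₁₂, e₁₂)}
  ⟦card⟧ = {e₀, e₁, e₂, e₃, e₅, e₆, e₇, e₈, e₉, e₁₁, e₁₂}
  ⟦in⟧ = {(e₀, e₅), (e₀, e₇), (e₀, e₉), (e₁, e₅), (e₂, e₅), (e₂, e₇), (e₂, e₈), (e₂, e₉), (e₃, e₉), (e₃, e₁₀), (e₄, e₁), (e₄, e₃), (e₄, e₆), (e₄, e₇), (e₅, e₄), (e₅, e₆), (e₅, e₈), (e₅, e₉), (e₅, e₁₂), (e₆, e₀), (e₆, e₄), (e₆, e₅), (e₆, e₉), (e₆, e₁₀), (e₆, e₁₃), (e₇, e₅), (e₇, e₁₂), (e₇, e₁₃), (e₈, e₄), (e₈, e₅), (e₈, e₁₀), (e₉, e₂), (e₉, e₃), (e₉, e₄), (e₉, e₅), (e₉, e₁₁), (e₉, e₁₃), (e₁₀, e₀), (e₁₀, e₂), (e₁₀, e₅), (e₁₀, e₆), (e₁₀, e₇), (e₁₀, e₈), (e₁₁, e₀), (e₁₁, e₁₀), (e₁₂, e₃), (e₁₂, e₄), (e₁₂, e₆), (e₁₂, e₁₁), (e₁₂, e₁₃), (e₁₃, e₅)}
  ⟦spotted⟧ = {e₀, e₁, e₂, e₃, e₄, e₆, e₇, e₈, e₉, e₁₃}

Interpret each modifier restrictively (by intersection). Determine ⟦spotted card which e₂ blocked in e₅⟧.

{e₀, e₁, e₂, e₇, e₈}

⟦which e₂ blocked⟧ = {x : ⟨e₂, x⟩ ∈ ⟦blocked⟧} = {e₀, e₁, e₂, e₄, e₅, e₇, e₈, e₁₀, e₁₂, e₁₃}
⟦in e₅⟧ = {x : ⟨x, e₅⟩ ∈ ⟦in⟧} = {e₀, e₁, e₂, e₆, e₇, e₈, e₉, e₁₀, e₁₃}
⟦card⟧ = {e₀, e₁, e₂, e₃, e₅, e₆, e₇, e₈, e₉, e₁₁, e₁₂}
… ∩ ⟦which e₂ blocked⟧ = {e₀, e₁, e₂, e₃, e₅, e₆, e₇, e₈, e₉, e₁₁, e₁₂} ∩ {e₀, e₁, e₂, e₄, e₅, e₇, e₈, e₁₀, e₁₂, e₁₃} = {e₀, e₁, e₂, e₅, e₇, e₈, e₁₂}
… ∩ ⟦in e₅⟧ = {e₀, e₁, e₂, e₅, e₇, e₈, e₁₂} ∩ {e₀, e₁, e₂, e₆, e₇, e₈, e₉, e₁₀, e₁₃} = {e₀, e₁, e₂, e₇, e₈}
… ∩ ⟦spotted⟧ = {e₀, e₁, e₂, e₇, e₈} ∩ {e₀, e₁, e₂, e₃, e₄, e₆, e₇, e₈, e₉, e₁₃} = {e₀, e₁, e₂, e₇, e₈}
So ⟦spotted card which e₂ blocked in e₅⟧ = {e₀, e₁, e₂, e₇, e₈}.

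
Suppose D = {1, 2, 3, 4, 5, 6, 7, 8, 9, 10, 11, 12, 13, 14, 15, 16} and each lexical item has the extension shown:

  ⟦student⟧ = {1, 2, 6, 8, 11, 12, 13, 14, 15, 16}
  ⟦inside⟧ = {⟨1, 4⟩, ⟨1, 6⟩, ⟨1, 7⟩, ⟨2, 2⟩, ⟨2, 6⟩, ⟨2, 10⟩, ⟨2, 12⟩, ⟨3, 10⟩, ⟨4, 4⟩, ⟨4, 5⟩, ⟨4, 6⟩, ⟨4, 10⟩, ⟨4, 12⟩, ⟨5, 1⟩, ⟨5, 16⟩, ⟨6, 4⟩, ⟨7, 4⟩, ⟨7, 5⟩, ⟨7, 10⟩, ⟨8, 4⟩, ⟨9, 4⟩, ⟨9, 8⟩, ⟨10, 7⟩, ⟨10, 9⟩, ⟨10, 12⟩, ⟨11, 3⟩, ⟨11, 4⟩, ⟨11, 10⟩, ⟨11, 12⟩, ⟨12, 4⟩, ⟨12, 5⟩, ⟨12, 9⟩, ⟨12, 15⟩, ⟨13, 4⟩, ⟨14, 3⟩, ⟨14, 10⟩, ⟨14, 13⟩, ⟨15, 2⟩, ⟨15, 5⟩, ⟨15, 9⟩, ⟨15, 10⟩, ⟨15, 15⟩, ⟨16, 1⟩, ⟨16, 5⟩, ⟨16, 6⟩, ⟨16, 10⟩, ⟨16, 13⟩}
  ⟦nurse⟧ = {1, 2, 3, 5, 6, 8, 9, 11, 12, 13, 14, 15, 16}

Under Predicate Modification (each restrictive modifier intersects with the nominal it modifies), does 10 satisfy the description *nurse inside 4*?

⟦inside 4⟧ = {x : ⟨x, 4⟩ ∈ ⟦inside⟧} = {1, 4, 6, 7, 8, 9, 11, 12, 13}
⟦nurse⟧ = {1, 2, 3, 5, 6, 8, 9, 11, 12, 13, 14, 15, 16}
… ∩ ⟦inside 4⟧ = {1, 2, 3, 5, 6, 8, 9, 11, 12, 13, 14, 15, 16} ∩ {1, 4, 6, 7, 8, 9, 11, 12, 13} = {1, 6, 8, 9, 11, 12, 13}
⟦nurse inside 4⟧ = {1, 6, 8, 9, 11, 12, 13}; 10 ∉ this set.

no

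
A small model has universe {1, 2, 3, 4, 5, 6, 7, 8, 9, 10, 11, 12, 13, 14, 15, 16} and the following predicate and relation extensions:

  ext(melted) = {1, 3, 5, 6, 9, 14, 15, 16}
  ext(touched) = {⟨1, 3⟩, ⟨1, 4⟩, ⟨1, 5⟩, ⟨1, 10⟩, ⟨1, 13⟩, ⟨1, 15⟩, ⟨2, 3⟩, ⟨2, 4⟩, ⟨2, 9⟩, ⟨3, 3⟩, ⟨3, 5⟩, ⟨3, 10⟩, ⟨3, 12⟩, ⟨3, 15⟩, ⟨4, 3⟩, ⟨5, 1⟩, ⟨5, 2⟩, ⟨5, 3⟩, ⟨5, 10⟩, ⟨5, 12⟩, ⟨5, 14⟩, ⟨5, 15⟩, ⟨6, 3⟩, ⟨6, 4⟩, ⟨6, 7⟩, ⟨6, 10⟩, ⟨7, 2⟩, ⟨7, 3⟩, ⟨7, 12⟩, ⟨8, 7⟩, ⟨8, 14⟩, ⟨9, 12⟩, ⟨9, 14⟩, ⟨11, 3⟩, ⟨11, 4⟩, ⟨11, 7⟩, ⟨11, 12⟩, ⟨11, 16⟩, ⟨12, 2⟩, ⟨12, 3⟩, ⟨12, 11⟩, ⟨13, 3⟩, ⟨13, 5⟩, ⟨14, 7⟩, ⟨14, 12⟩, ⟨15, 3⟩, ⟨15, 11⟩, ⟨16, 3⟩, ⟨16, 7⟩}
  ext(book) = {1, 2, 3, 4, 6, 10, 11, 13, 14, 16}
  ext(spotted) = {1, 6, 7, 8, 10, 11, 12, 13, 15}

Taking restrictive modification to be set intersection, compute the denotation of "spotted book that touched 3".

⟦that touched 3⟧ = {x : ⟨x, 3⟩ ∈ ⟦touched⟧} = {1, 2, 3, 4, 5, 6, 7, 11, 12, 13, 15, 16}
⟦book⟧ = {1, 2, 3, 4, 6, 10, 11, 13, 14, 16}
… ∩ ⟦that touched 3⟧ = {1, 2, 3, 4, 6, 10, 11, 13, 14, 16} ∩ {1, 2, 3, 4, 5, 6, 7, 11, 12, 13, 15, 16} = {1, 2, 3, 4, 6, 11, 13, 16}
… ∩ ⟦spotted⟧ = {1, 2, 3, 4, 6, 11, 13, 16} ∩ {1, 6, 7, 8, 10, 11, 12, 13, 15} = {1, 6, 11, 13}
So ⟦spotted book that touched 3⟧ = {1, 6, 11, 13}.

{1, 6, 11, 13}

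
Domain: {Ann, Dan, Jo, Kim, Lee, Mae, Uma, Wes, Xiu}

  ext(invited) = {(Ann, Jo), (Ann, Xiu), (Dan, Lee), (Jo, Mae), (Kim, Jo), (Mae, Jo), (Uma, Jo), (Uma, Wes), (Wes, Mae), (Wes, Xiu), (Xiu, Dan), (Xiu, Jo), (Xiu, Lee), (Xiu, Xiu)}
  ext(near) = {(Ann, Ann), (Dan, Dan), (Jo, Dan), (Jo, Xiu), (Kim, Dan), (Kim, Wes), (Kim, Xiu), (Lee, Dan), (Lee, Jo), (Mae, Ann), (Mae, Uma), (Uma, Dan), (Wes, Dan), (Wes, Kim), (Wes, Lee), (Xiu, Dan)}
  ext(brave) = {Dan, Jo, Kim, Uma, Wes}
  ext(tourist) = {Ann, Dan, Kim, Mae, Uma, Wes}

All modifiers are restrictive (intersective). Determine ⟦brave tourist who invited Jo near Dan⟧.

{Kim, Uma}

⟦who invited Jo⟧ = {x : ⟨x, Jo⟩ ∈ ⟦invited⟧} = {Ann, Kim, Mae, Uma, Xiu}
⟦near Dan⟧ = {x : ⟨x, Dan⟩ ∈ ⟦near⟧} = {Dan, Jo, Kim, Lee, Uma, Wes, Xiu}
⟦tourist⟧ = {Ann, Dan, Kim, Mae, Uma, Wes}
… ∩ ⟦who invited Jo⟧ = {Ann, Dan, Kim, Mae, Uma, Wes} ∩ {Ann, Kim, Mae, Uma, Xiu} = {Ann, Kim, Mae, Uma}
… ∩ ⟦near Dan⟧ = {Ann, Kim, Mae, Uma} ∩ {Dan, Jo, Kim, Lee, Uma, Wes, Xiu} = {Kim, Uma}
… ∩ ⟦brave⟧ = {Kim, Uma} ∩ {Dan, Jo, Kim, Uma, Wes} = {Kim, Uma}
So ⟦brave tourist who invited Jo near Dan⟧ = {Kim, Uma}.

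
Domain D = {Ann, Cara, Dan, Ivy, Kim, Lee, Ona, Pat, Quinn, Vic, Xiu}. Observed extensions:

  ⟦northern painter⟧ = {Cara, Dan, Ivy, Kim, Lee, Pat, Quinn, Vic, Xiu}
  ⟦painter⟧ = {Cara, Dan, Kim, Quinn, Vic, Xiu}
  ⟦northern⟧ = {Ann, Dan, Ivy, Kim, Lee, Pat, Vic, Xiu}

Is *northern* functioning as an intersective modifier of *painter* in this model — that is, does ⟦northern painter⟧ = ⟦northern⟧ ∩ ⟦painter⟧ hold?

⟦northern⟧ ∩ ⟦painter⟧ = {Ann, Dan, Ivy, Kim, Lee, Pat, Vic, Xiu} ∩ {Cara, Dan, Kim, Quinn, Vic, Xiu} = {Dan, Kim, Vic, Xiu}
Observed ⟦northern painter⟧ = {Cara, Dan, Ivy, Kim, Lee, Pat, Quinn, Vic, Xiu}.
These differ, so the modifier is not intersective in this model.

no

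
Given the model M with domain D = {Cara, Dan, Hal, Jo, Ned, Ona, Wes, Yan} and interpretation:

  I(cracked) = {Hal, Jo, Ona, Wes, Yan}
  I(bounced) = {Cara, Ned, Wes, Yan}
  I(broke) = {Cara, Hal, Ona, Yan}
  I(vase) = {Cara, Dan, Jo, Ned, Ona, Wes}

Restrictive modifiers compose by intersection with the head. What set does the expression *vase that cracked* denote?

⟦that cracked⟧ = ⟦cracked⟧ = {Hal, Jo, Ona, Wes, Yan}
⟦vase⟧ = {Cara, Dan, Jo, Ned, Ona, Wes}
… ∩ ⟦that cracked⟧ = {Cara, Dan, Jo, Ned, Ona, Wes} ∩ {Hal, Jo, Ona, Wes, Yan} = {Jo, Ona, Wes}
So ⟦vase that cracked⟧ = {Jo, Ona, Wes}.

{Jo, Ona, Wes}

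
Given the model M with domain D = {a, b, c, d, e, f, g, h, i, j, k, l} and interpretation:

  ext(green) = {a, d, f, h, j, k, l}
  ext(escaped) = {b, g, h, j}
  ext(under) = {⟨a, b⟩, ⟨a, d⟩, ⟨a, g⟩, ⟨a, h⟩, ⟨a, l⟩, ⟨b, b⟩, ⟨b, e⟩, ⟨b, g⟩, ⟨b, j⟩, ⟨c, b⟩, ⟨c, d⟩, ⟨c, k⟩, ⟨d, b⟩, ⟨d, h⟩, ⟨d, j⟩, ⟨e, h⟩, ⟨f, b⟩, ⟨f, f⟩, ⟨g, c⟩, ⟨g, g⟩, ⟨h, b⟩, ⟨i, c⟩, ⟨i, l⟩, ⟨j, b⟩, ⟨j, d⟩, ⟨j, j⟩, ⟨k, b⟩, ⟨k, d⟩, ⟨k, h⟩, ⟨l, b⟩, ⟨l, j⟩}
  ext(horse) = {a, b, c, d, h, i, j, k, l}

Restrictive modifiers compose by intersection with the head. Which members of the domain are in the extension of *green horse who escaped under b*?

⟦who escaped⟧ = ⟦escaped⟧ = {b, g, h, j}
⟦under b⟧ = {x : ⟨x, b⟩ ∈ ⟦under⟧} = {a, b, c, d, f, h, j, k, l}
⟦horse⟧ = {a, b, c, d, h, i, j, k, l}
… ∩ ⟦who escaped⟧ = {a, b, c, d, h, i, j, k, l} ∩ {b, g, h, j} = {b, h, j}
… ∩ ⟦under b⟧ = {b, h, j} ∩ {a, b, c, d, f, h, j, k, l} = {b, h, j}
… ∩ ⟦green⟧ = {b, h, j} ∩ {a, d, f, h, j, k, l} = {h, j}
So ⟦green horse who escaped under b⟧ = {h, j}.

{h, j}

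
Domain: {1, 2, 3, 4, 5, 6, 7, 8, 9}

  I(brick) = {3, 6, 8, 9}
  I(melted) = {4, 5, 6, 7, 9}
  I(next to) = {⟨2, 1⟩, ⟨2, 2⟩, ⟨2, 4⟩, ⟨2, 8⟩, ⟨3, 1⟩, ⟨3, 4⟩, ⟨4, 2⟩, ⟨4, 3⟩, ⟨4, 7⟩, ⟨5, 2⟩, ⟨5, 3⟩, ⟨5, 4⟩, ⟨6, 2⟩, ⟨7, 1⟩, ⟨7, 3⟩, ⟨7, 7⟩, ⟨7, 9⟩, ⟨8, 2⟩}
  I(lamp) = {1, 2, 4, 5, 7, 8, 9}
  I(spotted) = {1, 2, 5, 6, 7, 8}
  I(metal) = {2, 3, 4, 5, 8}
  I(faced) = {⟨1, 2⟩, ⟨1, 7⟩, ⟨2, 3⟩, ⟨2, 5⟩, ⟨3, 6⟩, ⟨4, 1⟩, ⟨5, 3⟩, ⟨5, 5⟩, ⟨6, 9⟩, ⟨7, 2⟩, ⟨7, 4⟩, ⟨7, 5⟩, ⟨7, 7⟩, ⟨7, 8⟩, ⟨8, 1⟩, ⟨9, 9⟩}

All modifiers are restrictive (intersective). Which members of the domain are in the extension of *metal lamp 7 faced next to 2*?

⟦7 faced⟧ = {x : ⟨7, x⟩ ∈ ⟦faced⟧} = {2, 4, 5, 7, 8}
⟦next to 2⟧ = {x : ⟨x, 2⟩ ∈ ⟦next to⟧} = {2, 4, 5, 6, 8}
⟦lamp⟧ = {1, 2, 4, 5, 7, 8, 9}
… ∩ ⟦7 faced⟧ = {1, 2, 4, 5, 7, 8, 9} ∩ {2, 4, 5, 7, 8} = {2, 4, 5, 7, 8}
… ∩ ⟦next to 2⟧ = {2, 4, 5, 7, 8} ∩ {2, 4, 5, 6, 8} = {2, 4, 5, 8}
… ∩ ⟦metal⟧ = {2, 4, 5, 8} ∩ {2, 3, 4, 5, 8} = {2, 4, 5, 8}
So ⟦metal lamp 7 faced next to 2⟧ = {2, 4, 5, 8}.

{2, 4, 5, 8}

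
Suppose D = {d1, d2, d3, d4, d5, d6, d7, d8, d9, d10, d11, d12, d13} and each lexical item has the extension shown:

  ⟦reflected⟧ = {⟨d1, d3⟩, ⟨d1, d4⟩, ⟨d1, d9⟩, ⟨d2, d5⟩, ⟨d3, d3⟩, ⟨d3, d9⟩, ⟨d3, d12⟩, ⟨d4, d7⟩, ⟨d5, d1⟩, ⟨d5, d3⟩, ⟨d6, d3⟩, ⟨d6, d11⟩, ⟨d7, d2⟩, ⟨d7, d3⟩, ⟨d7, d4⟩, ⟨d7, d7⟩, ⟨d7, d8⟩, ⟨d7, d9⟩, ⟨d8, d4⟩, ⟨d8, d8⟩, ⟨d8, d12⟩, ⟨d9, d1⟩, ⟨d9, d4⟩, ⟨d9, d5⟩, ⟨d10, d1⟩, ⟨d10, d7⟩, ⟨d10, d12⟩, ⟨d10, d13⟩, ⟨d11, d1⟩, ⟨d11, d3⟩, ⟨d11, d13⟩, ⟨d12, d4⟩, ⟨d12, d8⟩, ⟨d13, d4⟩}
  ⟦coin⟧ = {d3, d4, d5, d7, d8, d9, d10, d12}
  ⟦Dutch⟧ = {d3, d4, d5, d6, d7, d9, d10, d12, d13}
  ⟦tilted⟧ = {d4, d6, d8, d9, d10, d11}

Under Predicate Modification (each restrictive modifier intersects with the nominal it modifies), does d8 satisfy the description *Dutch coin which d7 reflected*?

no

⟦which d7 reflected⟧ = {x : ⟨d7, x⟩ ∈ ⟦reflected⟧} = {d2, d3, d4, d7, d8, d9}
⟦coin⟧ = {d3, d4, d5, d7, d8, d9, d10, d12}
… ∩ ⟦which d7 reflected⟧ = {d3, d4, d5, d7, d8, d9, d10, d12} ∩ {d2, d3, d4, d7, d8, d9} = {d3, d4, d7, d8, d9}
… ∩ ⟦Dutch⟧ = {d3, d4, d7, d8, d9} ∩ {d3, d4, d5, d6, d7, d9, d10, d12, d13} = {d3, d4, d7, d9}
⟦Dutch coin which d7 reflected⟧ = {d3, d4, d7, d9}; d8 ∉ this set.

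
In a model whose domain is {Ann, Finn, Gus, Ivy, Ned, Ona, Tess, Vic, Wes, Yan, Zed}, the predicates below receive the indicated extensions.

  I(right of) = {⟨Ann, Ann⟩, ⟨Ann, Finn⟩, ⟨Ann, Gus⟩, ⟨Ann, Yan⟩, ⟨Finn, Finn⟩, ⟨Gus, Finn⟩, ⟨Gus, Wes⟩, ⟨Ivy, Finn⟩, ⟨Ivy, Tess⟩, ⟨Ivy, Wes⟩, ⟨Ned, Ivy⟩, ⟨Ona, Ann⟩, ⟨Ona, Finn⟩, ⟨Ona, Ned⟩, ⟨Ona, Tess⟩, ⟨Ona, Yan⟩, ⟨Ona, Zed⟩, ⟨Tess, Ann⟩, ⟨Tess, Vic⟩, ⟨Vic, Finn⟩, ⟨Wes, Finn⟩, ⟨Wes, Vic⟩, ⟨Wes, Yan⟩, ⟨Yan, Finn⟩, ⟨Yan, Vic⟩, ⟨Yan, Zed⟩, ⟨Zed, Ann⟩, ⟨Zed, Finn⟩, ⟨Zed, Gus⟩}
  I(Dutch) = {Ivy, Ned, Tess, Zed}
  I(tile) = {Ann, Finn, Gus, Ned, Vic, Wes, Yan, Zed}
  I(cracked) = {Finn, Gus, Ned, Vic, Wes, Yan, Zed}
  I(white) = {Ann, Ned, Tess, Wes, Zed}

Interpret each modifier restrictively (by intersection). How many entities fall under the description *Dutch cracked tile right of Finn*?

1

⟦right of Finn⟧ = {x : ⟨x, Finn⟩ ∈ ⟦right of⟧} = {Ann, Finn, Gus, Ivy, Ona, Vic, Wes, Yan, Zed}
⟦tile⟧ = {Ann, Finn, Gus, Ned, Vic, Wes, Yan, Zed}
… ∩ ⟦right of Finn⟧ = {Ann, Finn, Gus, Ned, Vic, Wes, Yan, Zed} ∩ {Ann, Finn, Gus, Ivy, Ona, Vic, Wes, Yan, Zed} = {Ann, Finn, Gus, Vic, Wes, Yan, Zed}
… ∩ ⟦Dutch⟧ = {Ann, Finn, Gus, Vic, Wes, Yan, Zed} ∩ {Ivy, Ned, Tess, Zed} = {Zed}
… ∩ ⟦cracked⟧ = {Zed} ∩ {Finn, Gus, Ned, Vic, Wes, Yan, Zed} = {Zed}
⟦Dutch cracked tile right of Finn⟧ = {Zed}, so the cardinality is 1.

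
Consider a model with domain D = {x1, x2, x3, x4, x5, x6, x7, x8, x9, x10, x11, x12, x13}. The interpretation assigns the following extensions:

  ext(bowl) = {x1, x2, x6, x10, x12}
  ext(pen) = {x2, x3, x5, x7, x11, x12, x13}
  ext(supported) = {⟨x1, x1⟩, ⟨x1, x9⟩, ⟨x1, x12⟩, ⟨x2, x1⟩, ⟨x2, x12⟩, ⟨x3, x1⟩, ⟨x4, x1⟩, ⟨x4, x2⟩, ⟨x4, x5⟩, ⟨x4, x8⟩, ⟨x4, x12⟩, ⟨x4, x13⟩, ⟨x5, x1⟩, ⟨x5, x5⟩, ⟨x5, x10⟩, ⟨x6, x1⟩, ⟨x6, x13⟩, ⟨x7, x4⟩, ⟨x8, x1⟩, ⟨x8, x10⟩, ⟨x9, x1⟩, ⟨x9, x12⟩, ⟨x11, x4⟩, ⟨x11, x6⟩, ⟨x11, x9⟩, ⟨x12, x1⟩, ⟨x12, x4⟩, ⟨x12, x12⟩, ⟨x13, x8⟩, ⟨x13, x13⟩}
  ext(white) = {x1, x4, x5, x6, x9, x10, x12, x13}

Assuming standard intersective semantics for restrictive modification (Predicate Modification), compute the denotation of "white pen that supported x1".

⟦that supported x1⟧ = {x : ⟨x, x1⟩ ∈ ⟦supported⟧} = {x1, x2, x3, x4, x5, x6, x8, x9, x12}
⟦pen⟧ = {x2, x3, x5, x7, x11, x12, x13}
… ∩ ⟦that supported x1⟧ = {x2, x3, x5, x7, x11, x12, x13} ∩ {x1, x2, x3, x4, x5, x6, x8, x9, x12} = {x2, x3, x5, x12}
… ∩ ⟦white⟧ = {x2, x3, x5, x12} ∩ {x1, x4, x5, x6, x9, x10, x12, x13} = {x5, x12}
So ⟦white pen that supported x1⟧ = {x5, x12}.

{x5, x12}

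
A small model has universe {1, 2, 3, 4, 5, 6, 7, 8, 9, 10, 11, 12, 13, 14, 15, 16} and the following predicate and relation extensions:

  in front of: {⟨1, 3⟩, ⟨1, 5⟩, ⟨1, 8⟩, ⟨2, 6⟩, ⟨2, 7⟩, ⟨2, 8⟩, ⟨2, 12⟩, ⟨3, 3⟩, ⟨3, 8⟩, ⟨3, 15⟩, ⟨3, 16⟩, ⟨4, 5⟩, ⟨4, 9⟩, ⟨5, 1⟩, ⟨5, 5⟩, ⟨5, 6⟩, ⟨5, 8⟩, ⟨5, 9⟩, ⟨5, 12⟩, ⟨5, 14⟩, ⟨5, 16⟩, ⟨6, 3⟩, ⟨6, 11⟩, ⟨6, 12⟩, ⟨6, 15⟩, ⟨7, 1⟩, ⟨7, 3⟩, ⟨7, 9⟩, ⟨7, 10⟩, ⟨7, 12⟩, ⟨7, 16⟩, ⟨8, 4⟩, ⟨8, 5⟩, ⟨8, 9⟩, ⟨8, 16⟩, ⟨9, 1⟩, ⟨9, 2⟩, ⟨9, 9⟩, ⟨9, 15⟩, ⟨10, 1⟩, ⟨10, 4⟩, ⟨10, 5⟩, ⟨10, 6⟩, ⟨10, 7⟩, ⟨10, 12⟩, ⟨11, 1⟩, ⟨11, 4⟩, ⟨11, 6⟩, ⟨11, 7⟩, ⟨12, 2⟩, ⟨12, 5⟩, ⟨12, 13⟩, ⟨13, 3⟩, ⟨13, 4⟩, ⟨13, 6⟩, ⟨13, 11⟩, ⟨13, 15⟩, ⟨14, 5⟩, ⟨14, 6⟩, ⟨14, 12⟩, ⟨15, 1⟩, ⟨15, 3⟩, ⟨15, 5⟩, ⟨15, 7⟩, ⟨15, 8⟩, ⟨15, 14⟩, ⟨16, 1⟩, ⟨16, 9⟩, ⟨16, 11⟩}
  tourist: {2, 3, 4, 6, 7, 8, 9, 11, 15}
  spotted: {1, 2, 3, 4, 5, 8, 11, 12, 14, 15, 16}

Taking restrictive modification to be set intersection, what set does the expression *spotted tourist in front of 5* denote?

{4, 8, 15}

⟦in front of 5⟧ = {x : ⟨x, 5⟩ ∈ ⟦in front of⟧} = {1, 4, 5, 8, 10, 12, 14, 15}
⟦tourist⟧ = {2, 3, 4, 6, 7, 8, 9, 11, 15}
… ∩ ⟦in front of 5⟧ = {2, 3, 4, 6, 7, 8, 9, 11, 15} ∩ {1, 4, 5, 8, 10, 12, 14, 15} = {4, 8, 15}
… ∩ ⟦spotted⟧ = {4, 8, 15} ∩ {1, 2, 3, 4, 5, 8, 11, 12, 14, 15, 16} = {4, 8, 15}
So ⟦spotted tourist in front of 5⟧ = {4, 8, 15}.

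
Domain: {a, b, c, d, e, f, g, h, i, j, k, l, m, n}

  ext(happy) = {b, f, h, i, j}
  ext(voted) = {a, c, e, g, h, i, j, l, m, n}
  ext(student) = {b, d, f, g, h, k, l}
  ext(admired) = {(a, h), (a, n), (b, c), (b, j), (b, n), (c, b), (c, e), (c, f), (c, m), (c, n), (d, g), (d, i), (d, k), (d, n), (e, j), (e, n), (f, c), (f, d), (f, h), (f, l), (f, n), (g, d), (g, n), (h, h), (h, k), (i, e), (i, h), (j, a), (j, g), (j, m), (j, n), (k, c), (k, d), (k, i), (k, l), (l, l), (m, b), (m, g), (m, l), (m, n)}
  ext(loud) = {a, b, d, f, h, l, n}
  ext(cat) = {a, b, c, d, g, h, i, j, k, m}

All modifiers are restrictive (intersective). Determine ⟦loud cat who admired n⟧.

⟦who admired n⟧ = {x : ⟨x, n⟩ ∈ ⟦admired⟧} = {a, b, c, d, e, f, g, j, m}
⟦cat⟧ = {a, b, c, d, g, h, i, j, k, m}
… ∩ ⟦who admired n⟧ = {a, b, c, d, g, h, i, j, k, m} ∩ {a, b, c, d, e, f, g, j, m} = {a, b, c, d, g, j, m}
… ∩ ⟦loud⟧ = {a, b, c, d, g, j, m} ∩ {a, b, d, f, h, l, n} = {a, b, d}
So ⟦loud cat who admired n⟧ = {a, b, d}.

{a, b, d}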